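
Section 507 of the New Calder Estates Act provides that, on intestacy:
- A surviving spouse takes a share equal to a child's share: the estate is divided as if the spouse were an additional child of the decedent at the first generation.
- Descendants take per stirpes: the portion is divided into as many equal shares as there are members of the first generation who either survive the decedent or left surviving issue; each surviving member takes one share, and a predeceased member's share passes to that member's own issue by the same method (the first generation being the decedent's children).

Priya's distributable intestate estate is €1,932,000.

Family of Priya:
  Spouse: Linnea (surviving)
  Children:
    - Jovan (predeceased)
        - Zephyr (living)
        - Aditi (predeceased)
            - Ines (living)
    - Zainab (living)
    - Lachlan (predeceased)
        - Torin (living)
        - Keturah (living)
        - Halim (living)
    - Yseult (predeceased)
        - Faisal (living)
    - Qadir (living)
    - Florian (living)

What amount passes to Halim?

Halim receives €92,000.

The spouse counts as an additional share at the children's level, so there are 7 primary shares of €276,000. Linnea takes one such share (€276,000).
The children's combined portion (€1,656,000) is divided into 6 shares of €276,000: Zainab, Qadir, and Florian each take €276,000; Jovan's €276,000 share passes to Jovan's issue; Lachlan's €276,000 share passes to Lachlan's issue; Yseult's €276,000 share passes to Yseult's issue.
Jovan's share (€276,000) is divided into 2 shares of €138,000: Zephyr takes €138,000; Aditi's €138,000 share passes to Aditi's issue.
Aditi's share (€138,000) passes entirely to Ines.
Lachlan's share (€276,000) is divided into 3 shares of €92,000: Torin, Keturah, and Halim each take €92,000.
Yseult's share (€276,000) passes entirely to Faisal.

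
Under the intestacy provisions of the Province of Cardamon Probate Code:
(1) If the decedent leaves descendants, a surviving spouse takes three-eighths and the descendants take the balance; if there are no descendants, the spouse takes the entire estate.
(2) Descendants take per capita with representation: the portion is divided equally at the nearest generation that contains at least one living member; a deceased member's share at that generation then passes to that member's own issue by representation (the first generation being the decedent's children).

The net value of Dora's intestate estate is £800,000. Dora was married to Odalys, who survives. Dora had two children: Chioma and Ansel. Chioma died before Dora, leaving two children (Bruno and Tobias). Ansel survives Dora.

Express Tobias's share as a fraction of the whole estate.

Odalys takes three-eighths of £800,000 = £300,000. The remaining £500,000 passes to the descendants.
The descendants' portion (£500,000) is divided into 2 shares of £250,000: Ansel takes £250,000; Chioma's £250,000 share passes to Chioma's issue.
Chioma's share (£250,000) is divided into 2 shares of £125,000: Bruno and Tobias each take £125,000.

Tobias receives 5/32 of the estate.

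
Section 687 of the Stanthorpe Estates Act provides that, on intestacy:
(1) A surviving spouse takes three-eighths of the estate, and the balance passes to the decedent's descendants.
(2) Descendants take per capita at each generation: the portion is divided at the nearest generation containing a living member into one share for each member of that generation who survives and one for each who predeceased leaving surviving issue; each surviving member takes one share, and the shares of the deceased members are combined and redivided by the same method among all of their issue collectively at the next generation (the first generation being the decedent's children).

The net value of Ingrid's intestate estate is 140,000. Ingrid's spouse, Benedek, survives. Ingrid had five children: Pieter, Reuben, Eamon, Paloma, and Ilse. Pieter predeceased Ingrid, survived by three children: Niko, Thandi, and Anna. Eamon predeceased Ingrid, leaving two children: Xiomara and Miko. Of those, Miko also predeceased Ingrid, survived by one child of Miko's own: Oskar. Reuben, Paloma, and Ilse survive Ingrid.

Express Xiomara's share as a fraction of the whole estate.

Benedek takes three-eighths of 140,000 = 52,500. The remaining 87,500 passes to the descendants.
The descendants' portion (87,500) is divided at the children's generation into 5 shares of 17,500. Reuben, Paloma, and Ilse each take 17,500. The 2 shares of the deceased (Pieter and Eamon) are combined into a pool of 35,000.
That pool (35,000) is divided at the grandchildren's generation into 5 shares of 7,000. Niko, Thandi, Anna, and Xiomara each take 7,000. The remaining share for the deceased Miko (7,000) is carried to the next generation.
That pool (7,000) passes entirely to Oskar, the sole taker at the great-grandchildren's generation.

Xiomara receives 1/20 of the estate.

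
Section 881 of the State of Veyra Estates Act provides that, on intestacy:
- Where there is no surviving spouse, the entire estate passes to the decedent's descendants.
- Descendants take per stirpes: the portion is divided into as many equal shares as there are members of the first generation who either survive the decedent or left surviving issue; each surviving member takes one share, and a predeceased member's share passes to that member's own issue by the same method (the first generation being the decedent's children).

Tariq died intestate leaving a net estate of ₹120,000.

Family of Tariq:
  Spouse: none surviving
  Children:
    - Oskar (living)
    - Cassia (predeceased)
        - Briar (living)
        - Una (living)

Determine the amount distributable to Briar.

The entire ₹120,000 passes to the descendants.
That amount (₹120,000) is divided into 2 shares of ₹60,000: Oskar takes ₹60,000; Cassia's ₹60,000 share passes to Cassia's issue.
Cassia's share (₹60,000) is divided into 2 shares of ₹30,000: Briar and Una each take ₹30,000.

Briar receives ₹30,000.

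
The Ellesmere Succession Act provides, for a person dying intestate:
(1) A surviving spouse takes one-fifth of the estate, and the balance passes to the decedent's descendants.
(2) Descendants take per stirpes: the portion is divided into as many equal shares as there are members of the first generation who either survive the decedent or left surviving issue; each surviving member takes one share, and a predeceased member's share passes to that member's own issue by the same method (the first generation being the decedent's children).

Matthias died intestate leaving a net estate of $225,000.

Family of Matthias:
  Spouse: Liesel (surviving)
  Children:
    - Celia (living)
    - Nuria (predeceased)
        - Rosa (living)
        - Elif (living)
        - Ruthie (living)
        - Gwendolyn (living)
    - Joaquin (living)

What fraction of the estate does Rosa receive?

Liesel takes one-fifth of $225,000 = $45,000. The remaining $180,000 passes to the descendants.
The descendants' portion ($180,000) is divided into 3 shares of $60,000: Celia and Joaquin each take $60,000; Nuria's $60,000 share passes to Nuria's issue.
Nuria's share ($60,000) is divided into 4 shares of $15,000: Rosa, Elif, Ruthie, and Gwendolyn each take $15,000.

Rosa receives 1/15 of the estate.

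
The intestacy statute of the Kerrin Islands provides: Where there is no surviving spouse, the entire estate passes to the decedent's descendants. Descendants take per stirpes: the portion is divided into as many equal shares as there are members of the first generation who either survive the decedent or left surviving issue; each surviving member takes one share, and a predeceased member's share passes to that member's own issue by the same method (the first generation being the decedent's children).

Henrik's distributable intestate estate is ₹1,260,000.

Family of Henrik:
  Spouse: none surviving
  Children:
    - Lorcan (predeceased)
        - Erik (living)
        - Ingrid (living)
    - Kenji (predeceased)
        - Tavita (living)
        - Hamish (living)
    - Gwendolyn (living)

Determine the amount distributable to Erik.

The entire ₹1,260,000 passes to the descendants.
That amount (₹1,260,000) is divided into 3 shares of ₹420,000: Gwendolyn takes ₹420,000; Lorcan's ₹420,000 share passes to Lorcan's issue; Kenji's ₹420,000 share passes to Kenji's issue.
Lorcan's share (₹420,000) is divided into 2 shares of ₹210,000: Erik and Ingrid each take ₹210,000.
Kenji's share (₹420,000) is divided into 2 shares of ₹210,000: Tavita and Hamish each take ₹210,000.

Erik receives ₹210,000.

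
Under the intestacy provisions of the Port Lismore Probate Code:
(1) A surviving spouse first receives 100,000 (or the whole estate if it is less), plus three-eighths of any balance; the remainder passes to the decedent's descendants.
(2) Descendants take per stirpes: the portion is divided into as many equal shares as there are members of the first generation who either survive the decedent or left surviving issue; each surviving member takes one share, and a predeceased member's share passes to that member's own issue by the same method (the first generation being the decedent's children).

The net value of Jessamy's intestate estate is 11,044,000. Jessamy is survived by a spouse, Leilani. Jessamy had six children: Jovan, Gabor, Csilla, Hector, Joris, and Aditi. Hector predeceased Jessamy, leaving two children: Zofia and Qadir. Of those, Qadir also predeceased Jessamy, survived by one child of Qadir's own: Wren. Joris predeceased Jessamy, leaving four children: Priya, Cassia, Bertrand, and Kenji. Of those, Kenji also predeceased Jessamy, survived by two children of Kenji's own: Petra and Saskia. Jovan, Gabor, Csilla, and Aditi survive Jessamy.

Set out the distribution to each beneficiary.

Leilani: 4,204,000; Jovan: 1,140,000; Gabor: 1,140,000; Csilla: 1,140,000; Zofia: 570,000; Wren: 570,000; Priya: 285,000; Cassia: 285,000; Bertrand: 285,000; Petra: 142,500; Saskia: 142,500; Aditi: 1,140,000

Leilani first takes 100,000, leaving a balance of 10,944,000. Leilani then takes three-eighths of the balance (4,104,000), for a total of 4,204,000. The remaining 6,840,000 passes to the descendants.
The descendants' portion (6,840,000) is divided into 6 shares of 1,140,000: Jovan, Gabor, Csilla, and Aditi each take 1,140,000; Hector's 1,140,000 share passes to Hector's issue; Joris's 1,140,000 share passes to Joris's issue.
Hector's share (1,140,000) is divided into 2 shares of 570,000: Zofia takes 570,000; Qadir's 570,000 share passes to Qadir's issue.
Qadir's share (570,000) passes entirely to Wren.
Joris's share (1,140,000) is divided into 4 shares of 285,000: Priya, Cassia, and Bertrand each take 285,000; Kenji's 285,000 share passes to Kenji's issue.
Kenji's share (285,000) is divided into 2 shares of 142,500: Petra and Saskia each take 142,500.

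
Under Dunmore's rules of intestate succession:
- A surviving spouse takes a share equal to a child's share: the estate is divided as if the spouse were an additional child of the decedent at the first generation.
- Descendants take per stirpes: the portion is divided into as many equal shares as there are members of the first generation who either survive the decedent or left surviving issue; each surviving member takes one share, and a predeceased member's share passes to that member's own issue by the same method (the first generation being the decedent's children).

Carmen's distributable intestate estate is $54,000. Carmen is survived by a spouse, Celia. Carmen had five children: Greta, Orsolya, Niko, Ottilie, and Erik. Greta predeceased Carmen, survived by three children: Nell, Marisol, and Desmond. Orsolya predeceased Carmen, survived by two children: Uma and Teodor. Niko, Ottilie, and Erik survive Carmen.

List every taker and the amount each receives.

Celia: $9,000; Nell: $3,000; Marisol: $3,000; Desmond: $3,000; Uma: $4,500; Teodor: $4,500; Niko: $9,000; Ottilie: $9,000; Erik: $9,000

The spouse counts as an additional share at the children's level, so there are 6 primary shares of $9,000. Celia takes one such share ($9,000).
The children's combined portion ($45,000) is divided into 5 shares of $9,000: Niko, Ottilie, and Erik each take $9,000; Greta's $9,000 share passes to Greta's issue; Orsolya's $9,000 share passes to Orsolya's issue.
Greta's share ($9,000) is divided into 3 shares of $3,000: Nell, Marisol, and Desmond each take $3,000.
Orsolya's share ($9,000) is divided into 2 shares of $4,500: Uma and Teodor each take $4,500.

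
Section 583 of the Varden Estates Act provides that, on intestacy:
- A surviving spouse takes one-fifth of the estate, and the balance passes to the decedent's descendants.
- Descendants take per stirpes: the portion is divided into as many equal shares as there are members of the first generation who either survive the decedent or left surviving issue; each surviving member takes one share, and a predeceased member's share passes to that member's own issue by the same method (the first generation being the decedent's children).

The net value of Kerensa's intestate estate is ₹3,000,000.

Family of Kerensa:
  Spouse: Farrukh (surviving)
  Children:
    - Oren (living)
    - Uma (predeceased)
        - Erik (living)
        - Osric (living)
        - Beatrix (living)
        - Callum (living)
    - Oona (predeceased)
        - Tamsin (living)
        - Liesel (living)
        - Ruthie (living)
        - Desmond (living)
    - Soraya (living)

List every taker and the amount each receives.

Farrukh: ₹600,000; Oren: ₹600,000; Erik: ₹150,000; Osric: ₹150,000; Beatrix: ₹150,000; Callum: ₹150,000; Tamsin: ₹150,000; Liesel: ₹150,000; Ruthie: ₹150,000; Desmond: ₹150,000; Soraya: ₹600,000

Farrukh takes one-fifth of ₹3,000,000 = ₹600,000. The remaining ₹2,400,000 passes to the descendants.
The descendants' portion (₹2,400,000) is divided into 4 shares of ₹600,000: Oren and Soraya each take ₹600,000; Uma's ₹600,000 share passes to Uma's issue; Oona's ₹600,000 share passes to Oona's issue.
Uma's share (₹600,000) is divided into 4 shares of ₹150,000: Erik, Osric, Beatrix, and Callum each take ₹150,000.
Oona's share (₹600,000) is divided into 4 shares of ₹150,000: Tamsin, Liesel, Ruthie, and Desmond each take ₹150,000.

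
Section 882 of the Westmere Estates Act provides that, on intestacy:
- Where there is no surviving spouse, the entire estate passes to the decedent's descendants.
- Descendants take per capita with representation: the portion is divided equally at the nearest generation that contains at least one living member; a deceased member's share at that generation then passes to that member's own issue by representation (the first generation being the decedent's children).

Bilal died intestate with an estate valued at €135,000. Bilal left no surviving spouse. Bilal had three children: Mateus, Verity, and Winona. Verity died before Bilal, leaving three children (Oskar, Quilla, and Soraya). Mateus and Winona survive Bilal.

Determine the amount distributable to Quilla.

Quilla receives €15,000.

The entire €135,000 passes to the descendants.
That amount (€135,000) is divided into 3 shares of €45,000: Mateus and Winona each take €45,000; Verity's €45,000 share passes to Verity's issue.
Verity's share (€45,000) is divided into 3 shares of €15,000: Oskar, Quilla, and Soraya each take €15,000.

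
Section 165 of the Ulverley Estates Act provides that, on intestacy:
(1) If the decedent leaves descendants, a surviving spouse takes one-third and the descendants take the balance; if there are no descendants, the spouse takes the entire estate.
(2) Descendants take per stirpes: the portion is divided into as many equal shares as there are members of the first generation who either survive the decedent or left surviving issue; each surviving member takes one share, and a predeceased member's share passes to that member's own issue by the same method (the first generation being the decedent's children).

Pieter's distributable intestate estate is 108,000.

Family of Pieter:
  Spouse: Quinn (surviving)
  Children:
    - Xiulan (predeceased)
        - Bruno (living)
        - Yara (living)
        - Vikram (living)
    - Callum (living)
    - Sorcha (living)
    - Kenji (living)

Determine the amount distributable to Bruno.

Quinn takes one-third of 108,000 = 36,000. The remaining 72,000 passes to the descendants.
The descendants' portion (72,000) is divided into 4 shares of 18,000: Callum, Sorcha, and Kenji each take 18,000; Xiulan's 18,000 share passes to Xiulan's issue.
Xiulan's share (18,000) is divided into 3 shares of 6,000: Bruno, Yara, and Vikram each take 6,000.

Bruno receives 6,000.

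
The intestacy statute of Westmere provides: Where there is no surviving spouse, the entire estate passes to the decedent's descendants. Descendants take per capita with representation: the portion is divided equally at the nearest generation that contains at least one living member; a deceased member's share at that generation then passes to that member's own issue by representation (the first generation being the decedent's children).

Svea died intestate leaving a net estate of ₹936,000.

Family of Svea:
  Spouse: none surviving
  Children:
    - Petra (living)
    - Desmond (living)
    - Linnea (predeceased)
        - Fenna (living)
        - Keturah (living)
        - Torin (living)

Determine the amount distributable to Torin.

The entire ₹936,000 passes to the descendants.
That amount (₹936,000) is divided into 3 shares of ₹312,000: Petra and Desmond each take ₹312,000; Linnea's ₹312,000 share passes to Linnea's issue.
Linnea's share (₹312,000) is divided into 3 shares of ₹104,000: Fenna, Keturah, and Torin each take ₹104,000.

Torin receives ₹104,000.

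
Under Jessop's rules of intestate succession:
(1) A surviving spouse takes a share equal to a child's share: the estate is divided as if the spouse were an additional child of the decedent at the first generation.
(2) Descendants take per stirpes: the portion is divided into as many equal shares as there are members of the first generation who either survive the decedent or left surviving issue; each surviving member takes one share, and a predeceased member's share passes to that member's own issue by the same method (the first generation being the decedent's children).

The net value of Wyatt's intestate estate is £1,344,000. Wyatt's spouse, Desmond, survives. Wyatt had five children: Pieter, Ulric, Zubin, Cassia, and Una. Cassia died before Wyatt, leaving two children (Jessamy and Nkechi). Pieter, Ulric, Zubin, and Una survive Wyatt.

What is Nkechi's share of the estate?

Nkechi receives £112,000.

The spouse counts as an additional share at the children's level, so there are 6 primary shares of £224,000. Desmond takes one such share (£224,000).
The children's combined portion (£1,120,000) is divided into 5 shares of £224,000: Pieter, Ulric, Zubin, and Una each take £224,000; Cassia's £224,000 share passes to Cassia's issue.
Cassia's share (£224,000) is divided into 2 shares of £112,000: Jessamy and Nkechi each take £112,000.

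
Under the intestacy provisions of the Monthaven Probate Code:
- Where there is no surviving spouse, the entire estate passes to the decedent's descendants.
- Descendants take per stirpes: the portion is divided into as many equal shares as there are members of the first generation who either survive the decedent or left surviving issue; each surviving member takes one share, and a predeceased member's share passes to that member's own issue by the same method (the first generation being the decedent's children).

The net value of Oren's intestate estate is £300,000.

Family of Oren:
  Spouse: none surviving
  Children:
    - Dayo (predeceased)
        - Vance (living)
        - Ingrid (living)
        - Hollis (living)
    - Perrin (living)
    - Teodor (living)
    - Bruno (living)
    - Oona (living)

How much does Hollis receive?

The entire £300,000 passes to the descendants.
That amount (£300,000) is divided into 5 shares of £60,000: Perrin, Teodor, Bruno, and Oona each take £60,000; Dayo's £60,000 share passes to Dayo's issue.
Dayo's share (£60,000) is divided into 3 shares of £20,000: Vance, Ingrid, and Hollis each take £20,000.

Hollis receives £20,000.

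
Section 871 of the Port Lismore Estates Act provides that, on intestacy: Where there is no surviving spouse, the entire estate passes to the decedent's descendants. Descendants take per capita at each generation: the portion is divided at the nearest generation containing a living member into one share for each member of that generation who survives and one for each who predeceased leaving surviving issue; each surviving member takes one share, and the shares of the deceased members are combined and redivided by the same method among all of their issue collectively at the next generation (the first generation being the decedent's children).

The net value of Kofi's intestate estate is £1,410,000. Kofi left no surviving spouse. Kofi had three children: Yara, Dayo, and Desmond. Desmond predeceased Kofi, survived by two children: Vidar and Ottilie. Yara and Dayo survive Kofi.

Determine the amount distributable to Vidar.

The entire £1,410,000 passes to the descendants.
That amount (£1,410,000) is divided at the children's generation into 3 shares of £470,000. Yara and Dayo each take £470,000. The remaining share for the deceased Desmond (£470,000) is carried to the next generation.
That pool (£470,000) is divided at the grandchildren's generation equally among Vidar and Ottilie: £235,000 each.

Vidar receives £235,000.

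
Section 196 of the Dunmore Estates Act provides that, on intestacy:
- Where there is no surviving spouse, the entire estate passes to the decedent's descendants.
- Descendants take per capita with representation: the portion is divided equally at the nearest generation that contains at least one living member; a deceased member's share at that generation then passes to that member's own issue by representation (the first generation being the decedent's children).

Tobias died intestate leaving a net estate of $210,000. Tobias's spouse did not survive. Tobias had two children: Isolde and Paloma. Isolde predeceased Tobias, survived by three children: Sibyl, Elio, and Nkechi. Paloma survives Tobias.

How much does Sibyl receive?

Sibyl receives $35,000.

The entire $210,000 passes to the descendants.
That amount ($210,000) is divided into 2 shares of $105,000: Paloma takes $105,000; Isolde's $105,000 share passes to Isolde's issue.
Isolde's share ($105,000) is divided into 3 shares of $35,000: Sibyl, Elio, and Nkechi each take $35,000.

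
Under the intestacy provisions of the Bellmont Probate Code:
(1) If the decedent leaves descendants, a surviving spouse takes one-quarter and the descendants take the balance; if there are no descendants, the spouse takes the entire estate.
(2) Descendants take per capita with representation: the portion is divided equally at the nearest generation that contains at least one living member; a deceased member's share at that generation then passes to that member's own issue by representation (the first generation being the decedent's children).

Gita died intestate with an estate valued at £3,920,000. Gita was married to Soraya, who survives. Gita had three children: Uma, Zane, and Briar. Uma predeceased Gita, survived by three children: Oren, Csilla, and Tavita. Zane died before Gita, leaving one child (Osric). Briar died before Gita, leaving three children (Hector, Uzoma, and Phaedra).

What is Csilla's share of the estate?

Csilla receives £420,000.

Soraya takes one-quarter of £3,920,000 = £980,000. The remaining £2,940,000 passes to the descendants.
No child survives, so the initial division is made at the grandchildren's generation.
The descendants' portion (£2,940,000) is divided into 7 shares of £420,000: Oren, Csilla, Tavita, Osric, Hector, Uzoma, and Phaedra each take £420,000.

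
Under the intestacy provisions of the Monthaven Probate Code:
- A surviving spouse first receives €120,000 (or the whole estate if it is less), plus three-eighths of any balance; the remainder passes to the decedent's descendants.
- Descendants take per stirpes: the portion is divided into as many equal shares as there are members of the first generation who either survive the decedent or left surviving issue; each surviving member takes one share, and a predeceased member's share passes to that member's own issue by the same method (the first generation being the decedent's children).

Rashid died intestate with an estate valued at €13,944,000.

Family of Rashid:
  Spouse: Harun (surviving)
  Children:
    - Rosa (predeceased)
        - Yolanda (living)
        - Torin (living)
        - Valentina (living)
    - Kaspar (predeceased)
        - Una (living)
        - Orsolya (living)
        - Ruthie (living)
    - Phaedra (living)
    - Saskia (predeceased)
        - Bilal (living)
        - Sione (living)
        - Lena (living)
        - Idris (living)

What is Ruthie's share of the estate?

Ruthie receives €720,000.

Harun first takes €120,000, leaving a balance of €13,824,000. Harun then takes three-eighths of the balance (€5,184,000), for a total of €5,304,000. The remaining €8,640,000 passes to the descendants.
The descendants' portion (€8,640,000) is divided into 4 shares of €2,160,000: Phaedra takes €2,160,000; Rosa's €2,160,000 share passes to Rosa's issue; Kaspar's €2,160,000 share passes to Kaspar's issue; Saskia's €2,160,000 share passes to Saskia's issue.
Rosa's share (€2,160,000) is divided into 3 shares of €720,000: Yolanda, Torin, and Valentina each take €720,000.
Kaspar's share (€2,160,000) is divided into 3 shares of €720,000: Una, Orsolya, and Ruthie each take €720,000.
Saskia's share (€2,160,000) is divided into 4 shares of €540,000: Bilal, Sione, Lena, and Idris each take €540,000.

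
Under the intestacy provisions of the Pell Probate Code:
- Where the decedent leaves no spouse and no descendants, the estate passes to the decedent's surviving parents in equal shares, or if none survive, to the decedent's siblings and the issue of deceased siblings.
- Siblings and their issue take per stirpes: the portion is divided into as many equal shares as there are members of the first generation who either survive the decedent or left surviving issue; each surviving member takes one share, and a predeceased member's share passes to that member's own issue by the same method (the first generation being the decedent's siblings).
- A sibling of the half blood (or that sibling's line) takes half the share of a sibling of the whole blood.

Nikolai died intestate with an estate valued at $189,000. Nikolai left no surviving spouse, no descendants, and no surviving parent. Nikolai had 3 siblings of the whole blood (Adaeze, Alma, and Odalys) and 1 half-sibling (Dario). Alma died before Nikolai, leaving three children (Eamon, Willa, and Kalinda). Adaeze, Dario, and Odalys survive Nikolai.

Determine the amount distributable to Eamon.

The entire $189,000 passes to the siblings and their issue.
Counting each half-blood sibling's line as half a unit, there are 7/2 units in $189,000, so one unit is $54,000. Whole-blood lines (Adaeze, Alma, and Odalys) take $54,000 each; half-blood lines (Dario) take $27,000 each.
Alma's share ($54,000) is divided into 3 shares of $18,000: Eamon, Willa, and Kalinda each take $18,000.

Eamon receives $18,000.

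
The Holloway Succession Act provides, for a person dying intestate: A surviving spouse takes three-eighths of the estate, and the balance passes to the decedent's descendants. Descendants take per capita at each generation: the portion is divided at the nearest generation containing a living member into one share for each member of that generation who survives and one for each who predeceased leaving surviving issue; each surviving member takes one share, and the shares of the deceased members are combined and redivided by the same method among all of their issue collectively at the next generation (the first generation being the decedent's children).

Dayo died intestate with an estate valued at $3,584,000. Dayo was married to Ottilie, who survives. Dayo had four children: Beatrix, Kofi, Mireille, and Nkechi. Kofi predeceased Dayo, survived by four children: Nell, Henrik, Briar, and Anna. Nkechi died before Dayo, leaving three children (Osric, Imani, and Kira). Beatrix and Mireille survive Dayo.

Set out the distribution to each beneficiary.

Ottilie takes three-eighths of $3,584,000 = $1,344,000. The remaining $2,240,000 passes to the descendants.
The descendants' portion ($2,240,000) is divided at the children's generation into 4 shares of $560,000. Beatrix and Mireille each take $560,000. The 2 shares of the deceased (Kofi and Nkechi) are combined into a pool of $1,120,000.
That pool ($1,120,000) is divided at the grandchildren's generation equally among Nell, Henrik, Briar, Anna, Osric, Imani, and Kira: $160,000 each.

Ottilie: $1,344,000; Beatrix: $560,000; Nell: $160,000; Henrik: $160,000; Briar: $160,000; Anna: $160,000; Mireille: $560,000; Osric: $160,000; Imani: $160,000; Kira: $160,000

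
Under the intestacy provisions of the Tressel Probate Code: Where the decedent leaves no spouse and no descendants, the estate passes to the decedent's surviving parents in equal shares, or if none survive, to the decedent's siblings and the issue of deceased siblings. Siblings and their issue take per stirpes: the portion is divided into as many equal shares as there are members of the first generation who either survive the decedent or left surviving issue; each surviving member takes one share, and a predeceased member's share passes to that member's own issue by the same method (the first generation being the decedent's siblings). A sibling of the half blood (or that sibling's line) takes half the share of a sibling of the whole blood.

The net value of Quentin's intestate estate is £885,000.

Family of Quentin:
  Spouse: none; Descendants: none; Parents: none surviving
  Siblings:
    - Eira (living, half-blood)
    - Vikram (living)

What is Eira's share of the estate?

Eira receives £295,000.

The entire £885,000 passes to the siblings and their issue.
Counting each half-blood sibling's line as half a unit, there are 3/2 units in £885,000, so one unit is £590,000. Whole-blood lines (Vikram) take £590,000 each; half-blood lines (Eira) take £295,000 each.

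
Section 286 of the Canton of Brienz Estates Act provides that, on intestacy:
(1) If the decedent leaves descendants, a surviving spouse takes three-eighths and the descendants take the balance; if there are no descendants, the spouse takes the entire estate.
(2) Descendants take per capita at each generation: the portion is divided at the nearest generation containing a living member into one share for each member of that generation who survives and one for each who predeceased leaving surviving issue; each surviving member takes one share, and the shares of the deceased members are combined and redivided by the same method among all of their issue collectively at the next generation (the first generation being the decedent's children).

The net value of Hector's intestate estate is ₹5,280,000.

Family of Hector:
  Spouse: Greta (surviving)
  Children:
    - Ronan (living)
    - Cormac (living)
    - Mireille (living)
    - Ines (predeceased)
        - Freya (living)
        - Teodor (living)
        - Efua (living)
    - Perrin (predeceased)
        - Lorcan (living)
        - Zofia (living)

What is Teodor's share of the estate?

Teodor receives ₹264,000.

Greta takes three-eighths of ₹5,280,000 = ₹1,980,000. The remaining ₹3,300,000 passes to the descendants.
The descendants' portion (₹3,300,000) is divided at the children's generation into 5 shares of ₹660,000. Ronan, Cormac, and Mireille each take ₹660,000. The 2 shares of the deceased (Ines and Perrin) are combined into a pool of ₹1,320,000.
That pool (₹1,320,000) is divided at the grandchildren's generation equally among Freya, Teodor, Efua, Lorcan, and Zofia: ₹264,000 each.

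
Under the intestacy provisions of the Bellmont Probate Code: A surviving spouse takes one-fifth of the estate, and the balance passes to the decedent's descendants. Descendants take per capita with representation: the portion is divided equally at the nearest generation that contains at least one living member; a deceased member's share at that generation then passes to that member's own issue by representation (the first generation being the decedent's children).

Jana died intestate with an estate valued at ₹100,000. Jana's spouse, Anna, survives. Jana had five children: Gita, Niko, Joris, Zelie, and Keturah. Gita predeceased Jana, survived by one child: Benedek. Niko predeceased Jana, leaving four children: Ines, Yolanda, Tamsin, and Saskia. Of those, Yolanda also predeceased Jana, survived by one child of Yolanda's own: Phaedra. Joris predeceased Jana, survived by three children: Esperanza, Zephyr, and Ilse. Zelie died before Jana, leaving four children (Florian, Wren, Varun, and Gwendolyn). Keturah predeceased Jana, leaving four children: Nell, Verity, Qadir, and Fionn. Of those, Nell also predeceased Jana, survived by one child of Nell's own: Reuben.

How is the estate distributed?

Anna: ₹20,000; Benedek: ₹5,000; Ines: ₹5,000; Phaedra: ₹5,000; Tamsin: ₹5,000; Saskia: ₹5,000; Esperanza: ₹5,000; Zephyr: ₹5,000; Ilse: ₹5,000; Florian: ₹5,000; Wren: ₹5,000; Varun: ₹5,000; Gwendolyn: ₹5,000; Reuben: ₹5,000; Verity: ₹5,000; Qadir: ₹5,000; Fionn: ₹5,000

Anna takes one-fifth of ₹100,000 = ₹20,000. The remaining ₹80,000 passes to the descendants.
No child survives, so the initial division is made at the grandchildren's generation.
The descendants' portion (₹80,000) is divided into 16 shares of ₹5,000: Benedek, Ines, Tamsin, Saskia, Esperanza, Zephyr, Ilse, Florian, Wren, Varun, Gwendolyn, Verity, Qadir, and Fionn each take ₹5,000; Yolanda's ₹5,000 share passes to Yolanda's issue; Nell's ₹5,000 share passes to Nell's issue.
Yolanda's share (₹5,000) passes entirely to Phaedra.
Nell's share (₹5,000) passes entirely to Reuben.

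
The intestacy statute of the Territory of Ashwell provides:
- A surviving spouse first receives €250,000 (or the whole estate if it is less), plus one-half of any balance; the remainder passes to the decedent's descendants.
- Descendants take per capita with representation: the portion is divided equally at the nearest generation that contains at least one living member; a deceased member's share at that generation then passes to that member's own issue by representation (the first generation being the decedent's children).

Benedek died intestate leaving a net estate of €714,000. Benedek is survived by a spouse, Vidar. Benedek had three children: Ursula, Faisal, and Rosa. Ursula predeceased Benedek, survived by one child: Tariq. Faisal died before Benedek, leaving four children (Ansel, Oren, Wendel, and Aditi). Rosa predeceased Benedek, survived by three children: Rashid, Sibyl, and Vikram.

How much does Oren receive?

Oren receives €29,000.

Vidar first takes €250,000, leaving a balance of €464,000. Vidar then takes one-half of the balance (€232,000), for a total of €482,000. The remaining €232,000 passes to the descendants.
No child survives, so the initial division is made at the grandchildren's generation.
The descendants' portion (€232,000) is divided into 8 shares of €29,000: Tariq, Ansel, Oren, Wendel, Aditi, Rashid, Sibyl, and Vikram each take €29,000.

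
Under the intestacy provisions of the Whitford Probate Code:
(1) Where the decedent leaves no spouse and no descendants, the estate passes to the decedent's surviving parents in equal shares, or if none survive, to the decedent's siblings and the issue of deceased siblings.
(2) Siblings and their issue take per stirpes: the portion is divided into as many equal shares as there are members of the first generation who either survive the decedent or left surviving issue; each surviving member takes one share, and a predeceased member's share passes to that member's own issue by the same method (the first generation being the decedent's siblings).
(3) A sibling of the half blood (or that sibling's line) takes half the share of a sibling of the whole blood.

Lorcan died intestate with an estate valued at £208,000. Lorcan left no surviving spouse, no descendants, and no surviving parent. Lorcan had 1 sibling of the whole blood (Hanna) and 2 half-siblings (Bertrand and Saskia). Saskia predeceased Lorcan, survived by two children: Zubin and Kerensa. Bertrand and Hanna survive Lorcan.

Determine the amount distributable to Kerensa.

The entire £208,000 passes to the siblings and their issue.
Counting each half-blood sibling's line as half a unit, there are 2 units in £208,000, so one unit is £104,000. Whole-blood lines (Hanna) take £104,000 each; half-blood lines (Bertrand and Saskia) take £52,000 each.
Saskia's share (£52,000) is divided into 2 shares of £26,000: Zubin and Kerensa each take £26,000.

Kerensa receives £26,000.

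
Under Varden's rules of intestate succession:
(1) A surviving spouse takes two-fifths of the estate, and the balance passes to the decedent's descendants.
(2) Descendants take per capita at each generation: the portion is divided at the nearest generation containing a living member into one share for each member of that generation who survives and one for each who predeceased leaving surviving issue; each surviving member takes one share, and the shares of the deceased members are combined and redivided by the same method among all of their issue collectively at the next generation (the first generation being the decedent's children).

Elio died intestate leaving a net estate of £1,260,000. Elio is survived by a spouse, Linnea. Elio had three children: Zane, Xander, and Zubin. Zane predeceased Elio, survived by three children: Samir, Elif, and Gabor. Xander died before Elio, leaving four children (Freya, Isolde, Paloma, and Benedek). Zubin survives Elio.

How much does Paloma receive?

Paloma receives £72,000.

Linnea takes two-fifths of £1,260,000 = £504,000. The remaining £756,000 passes to the descendants.
The descendants' portion (£756,000) is divided at the children's generation into 3 shares of £252,000. Zubin takes £252,000. The 2 shares of the deceased (Zane and Xander) are combined into a pool of £504,000.
That pool (£504,000) is divided at the grandchildren's generation equally among Samir, Elif, Gabor, Freya, Isolde, Paloma, and Benedek: £72,000 each.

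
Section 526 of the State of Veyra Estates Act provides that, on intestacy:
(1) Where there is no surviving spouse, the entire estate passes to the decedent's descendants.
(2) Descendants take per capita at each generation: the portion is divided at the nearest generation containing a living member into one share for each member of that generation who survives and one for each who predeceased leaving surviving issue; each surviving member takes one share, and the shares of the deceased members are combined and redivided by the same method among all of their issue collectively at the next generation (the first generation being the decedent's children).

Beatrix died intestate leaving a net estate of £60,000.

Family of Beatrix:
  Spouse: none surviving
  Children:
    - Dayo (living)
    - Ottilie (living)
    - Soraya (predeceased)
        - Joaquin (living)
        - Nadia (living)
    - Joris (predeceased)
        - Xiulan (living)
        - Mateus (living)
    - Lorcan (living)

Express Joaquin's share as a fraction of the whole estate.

Joaquin receives 1/10 of the estate.

The entire £60,000 passes to the descendants.
That amount (£60,000) is divided at the children's generation into 5 shares of £12,000. Dayo, Ottilie, and Lorcan each take £12,000. The 2 shares of the deceased (Soraya and Joris) are combined into a pool of £24,000.
That pool (£24,000) is divided at the grandchildren's generation equally among Joaquin, Nadia, Xiulan, and Mateus: £6,000 each.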